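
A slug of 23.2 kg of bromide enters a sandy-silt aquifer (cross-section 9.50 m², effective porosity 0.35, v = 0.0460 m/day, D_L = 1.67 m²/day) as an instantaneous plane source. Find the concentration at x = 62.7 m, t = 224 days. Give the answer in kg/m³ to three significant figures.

0.0162 kg/m³

For an instantaneous plane source, C(x,t) = M/(n_e·A·√(4πDt)) · exp(−(x−vt)²/(4Dt)), with n_e·A the pore (flow) area.
Plume center vt = 0.0460 × 224 = 10.304 m, so the well at 62.7 m is 52.396 m downgradient of the peak.
√(4πDt) = 68.56 m, giving peak height M/(n_e·A·√(4πDt)) = 23.2/(0.35 × 9.50 × 68.56) = 0.1018 kg/m³.
(x−vt)²/(4Dt) = (52.396)²/(4 × 1.67 × 224) = 1.835; exp(−1.835) = 0.1596.
C = 0.1018 × 0.1596 = 0.0162 kg/m³.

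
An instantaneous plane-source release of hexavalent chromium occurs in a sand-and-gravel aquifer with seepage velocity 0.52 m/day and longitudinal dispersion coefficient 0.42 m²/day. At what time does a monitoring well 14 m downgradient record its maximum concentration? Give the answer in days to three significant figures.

For the 1D instantaneous-source solution, setting ∂C/∂t = 0 at fixed x gives v²t² + 2Dt − x² = 0, so t = (√(D² + v²x²) − D)/v².
√(D² + v²x²) = √(0.42² + 0.52² × 14²) = 7.292; v² = 0.2704.
t = (7.292 − 0.42)/0.2704 = 25.4 days (vs. the pure-advection estimate x/v = 26.9 d).

25.4 days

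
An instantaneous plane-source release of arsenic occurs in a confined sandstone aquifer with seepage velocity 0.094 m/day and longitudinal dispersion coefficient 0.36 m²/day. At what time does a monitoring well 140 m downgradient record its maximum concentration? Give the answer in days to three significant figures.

For the 1D instantaneous-source solution, setting ∂C/∂t = 0 at fixed x gives v²t² + 2Dt − x² = 0, so t = (√(D² + v²x²) − D)/v².
√(D² + v²x²) = √(0.36² + 0.094² × 140²) = 13.16; v² = 0.008836.
t = (13.16 − 0.36)/0.008836 = 1450 days (vs. the pure-advection estimate x/v = 1490 d).

1450 days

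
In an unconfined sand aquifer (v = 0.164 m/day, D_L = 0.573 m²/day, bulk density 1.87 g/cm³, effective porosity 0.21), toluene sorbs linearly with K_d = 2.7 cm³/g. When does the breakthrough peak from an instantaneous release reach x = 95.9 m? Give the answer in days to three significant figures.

14100 days

Retardation factor R = 1 + ρ_b·K_d/n = 1 + 1.87 × 2.7/0.21 = 25.04.
Sorption retards both mechanisms: v_R = v/R = 0.006550 m/day, D_R = D/R = 0.02288 m²/day.
Peak time from v_R²t² + 2D_R t − x² = 0: t = (√(D_R² + v_R²x²) − D_R)/v_R².
√(D_R² + v_R²x²) = √(0.02288² + 0.006550² × 95.9²) = 0.6286; v_R² = 4.290e-05.
t = (0.6286 − 0.02288)/4.290e-05 = 14100 days.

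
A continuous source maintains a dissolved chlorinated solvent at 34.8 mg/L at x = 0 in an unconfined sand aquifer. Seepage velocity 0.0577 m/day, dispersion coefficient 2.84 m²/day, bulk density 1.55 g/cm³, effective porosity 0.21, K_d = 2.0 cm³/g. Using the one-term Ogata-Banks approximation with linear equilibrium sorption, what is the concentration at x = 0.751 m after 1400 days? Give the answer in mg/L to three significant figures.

Retardation factor R = 1 + ρ_b·K_d/n = 1 + 1.55 × 2.0/0.21 = 15.76.
Sorption retards both mechanisms: v_R = v/R = 0.003661 m/day, D_R = D/R = 0.1802 m²/day.
v_R·t = 0.003661 × 1400 = 5.1254 m; 2√(D_R t) = 31.77 m; argument = (0.751 − 5.1254)/31.77 = -0.1377.
C = C₀ × ½·erfc(-0.1377) = 34.8 × 0.5772 = 20.1 mg/L.

20.1 mg/L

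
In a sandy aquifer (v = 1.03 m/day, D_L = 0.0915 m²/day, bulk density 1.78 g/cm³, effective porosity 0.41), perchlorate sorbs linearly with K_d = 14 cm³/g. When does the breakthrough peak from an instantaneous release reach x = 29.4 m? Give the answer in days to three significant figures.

1760 days

Retardation factor R = 1 + ρ_b·K_d/n = 1 + 1.78 × 14/0.41 = 61.78.
Sorption retards both mechanisms: v_R = v/R = 0.01667 m/day, D_R = D/R = 0.001481 m²/day.
Peak time from v_R²t² + 2D_R t − x² = 0: t = (√(D_R² + v_R²x²) − D_R)/v_R².
√(D_R² + v_R²x²) = √(0.001481² + 0.01667² × 29.4²) = 0.4901; v_R² = 0.0002779.
t = (0.4901 − 0.001481)/0.0002779 = 1760 days.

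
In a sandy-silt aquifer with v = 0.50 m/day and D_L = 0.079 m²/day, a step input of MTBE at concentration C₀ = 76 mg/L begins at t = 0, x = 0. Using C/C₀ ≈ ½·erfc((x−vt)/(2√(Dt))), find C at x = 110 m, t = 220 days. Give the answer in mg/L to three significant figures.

For a continuous step input, C/C₀ ≈ ½·erfc((x−vt)/(2√(Dt))).
vt = 0.50 × 220 = 110 m and 2√(Dt) = 2√(0.079 × 220) = 8.338 m.
Argument (x−vt)/(2√(Dt)) = (110 − 110)/8.338 = 0; ½·erfc(0) = 0.5000.
C = 76 × 0.5000 = 38.0 mg/L.

38.0 mg/L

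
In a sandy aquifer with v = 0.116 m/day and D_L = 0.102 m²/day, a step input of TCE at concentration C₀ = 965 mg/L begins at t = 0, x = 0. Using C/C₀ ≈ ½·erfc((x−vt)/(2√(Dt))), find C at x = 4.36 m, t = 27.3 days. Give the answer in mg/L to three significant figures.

For a continuous step input, C/C₀ ≈ ½·erfc((x−vt)/(2√(Dt))).
vt = 0.116 × 27.3 = 3.1668 m and 2√(Dt) = 2√(0.102 × 27.3) = 3.337 m.
Argument (x−vt)/(2√(Dt)) = (4.36 − 3.1668)/3.337 = 0.3576; ½·erfc(0.3576) = 0.3065.
C = 965 × 0.3065 = 296 mg/L.

296 mg/L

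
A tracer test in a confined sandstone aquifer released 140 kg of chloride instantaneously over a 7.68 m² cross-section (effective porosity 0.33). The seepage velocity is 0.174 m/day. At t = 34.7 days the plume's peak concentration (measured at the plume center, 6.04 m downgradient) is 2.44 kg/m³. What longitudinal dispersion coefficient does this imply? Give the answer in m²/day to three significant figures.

1.18 m²/day

At the plume center C_max = M/(n_e·A·√(4πDt)), so D = M²/(4πt·(n_e·A·C_max)²).
n_e·A·C_max = 0.33 × 7.68 × 2.44 = 6.184 kg/m.
D = 140²/(4π × 34.7 × 6.184²) = 1.18 m²/day.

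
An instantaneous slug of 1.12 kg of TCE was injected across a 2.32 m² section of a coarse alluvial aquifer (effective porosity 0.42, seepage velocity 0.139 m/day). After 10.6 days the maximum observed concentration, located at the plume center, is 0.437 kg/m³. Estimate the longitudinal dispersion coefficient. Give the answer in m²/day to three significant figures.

At the plume center C_max = M/(n_e·A·√(4πDt)), so D = M²/(4πt·(n_e·A·C_max)²).
n_e·A·C_max = 0.42 × 2.32 × 0.437 = 0.4258 kg/m.
D = 1.12²/(4π × 10.6 × 0.4258²) = 0.0519 m²/day.

0.0519 m²/day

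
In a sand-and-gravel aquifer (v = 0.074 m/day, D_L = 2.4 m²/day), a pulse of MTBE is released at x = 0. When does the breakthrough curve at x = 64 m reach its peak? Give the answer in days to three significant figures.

531 days

For the 1D instantaneous-source solution, setting ∂C/∂t = 0 at fixed x gives v²t² + 2Dt − x² = 0, so t = (√(D² + v²x²) − D)/v².
√(D² + v²x²) = √(2.4² + 0.074² × 64²) = 5.309; v² = 0.005476.
t = (5.309 − 2.4)/0.005476 = 531 days (vs. the pure-advection estimate x/v = 865 d).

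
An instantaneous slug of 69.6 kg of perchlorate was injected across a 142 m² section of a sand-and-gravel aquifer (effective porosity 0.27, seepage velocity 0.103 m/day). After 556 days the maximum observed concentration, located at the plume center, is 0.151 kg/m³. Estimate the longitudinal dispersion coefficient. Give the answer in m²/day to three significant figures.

At the plume center C_max = M/(n_e·A·√(4πDt)), so D = M²/(4πt·(n_e·A·C_max)²).
n_e·A·C_max = 0.27 × 142 × 0.151 = 5.789 kg/m.
D = 69.6²/(4π × 556 × 5.789²) = 0.0207 m²/day.

0.0207 m²/day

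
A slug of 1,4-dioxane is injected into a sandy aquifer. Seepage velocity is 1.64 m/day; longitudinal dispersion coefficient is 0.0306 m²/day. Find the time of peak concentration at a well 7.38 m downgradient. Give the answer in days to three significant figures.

4.49 days

For the 1D instantaneous-source solution, setting ∂C/∂t = 0 at fixed x gives v²t² + 2Dt − x² = 0, so t = (√(D² + v²x²) − D)/v².
√(D² + v²x²) = √(0.0306² + 1.64² × 7.38²) = 12.10; v² = 2.6896.
t = (12.10 − 0.0306)/2.6896 = 4.49 days (vs. the pure-advection estimate x/v = 4.50 d).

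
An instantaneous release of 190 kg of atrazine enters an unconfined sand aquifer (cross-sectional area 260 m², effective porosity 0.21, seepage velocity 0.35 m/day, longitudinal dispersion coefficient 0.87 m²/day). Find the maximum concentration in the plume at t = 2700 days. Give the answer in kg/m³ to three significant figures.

0.0203 kg/m³

The peak of an instantaneous 1D plume sits at x = vt; there the Gaussian factor is 1 and C_max = M/(n_e·A·√(4πDt)), where n_e·A is the pore area the mass is dissolved in.
√(4πDt) = √(4π × 0.87 × 2700) = 171.8 m, so C_max = 190/(0.21 × 260 × 171.8) = 0.0203 kg/m³.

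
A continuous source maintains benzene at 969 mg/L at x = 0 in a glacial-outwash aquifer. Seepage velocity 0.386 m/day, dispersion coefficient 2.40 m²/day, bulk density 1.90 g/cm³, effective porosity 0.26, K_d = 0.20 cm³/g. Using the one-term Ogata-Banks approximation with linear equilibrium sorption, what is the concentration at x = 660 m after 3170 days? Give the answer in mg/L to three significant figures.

18.5 mg/L

Retardation factor R = 1 + ρ_b·K_d/n = 1 + 1.90 × 0.20/0.26 = 2.462.
Sorption retards both mechanisms: v_R = v/R = 0.1568 m/day, D_R = D/R = 0.9748 m²/day.
v_R·t = 0.1568 × 3170 = 497.056 m; 2√(D_R t) = 111.2 m; argument = (660 − 497.056)/111.2 = 1.465.
C = C₀ × ½·erfc(1.465) = 969 × 0.01914 = 18.5 mg/L.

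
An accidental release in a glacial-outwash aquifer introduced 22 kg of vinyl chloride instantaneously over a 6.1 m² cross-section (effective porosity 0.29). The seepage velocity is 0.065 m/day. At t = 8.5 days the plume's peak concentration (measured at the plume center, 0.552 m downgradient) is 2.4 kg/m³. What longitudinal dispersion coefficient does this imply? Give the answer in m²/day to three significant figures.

0.251 m²/day

At the plume center C_max = M/(n_e·A·√(4πDt)), so D = M²/(4πt·(n_e·A·C_max)²).
n_e·A·C_max = 0.29 × 6.1 × 2.4 = 4.246 kg/m.
D = 22²/(4π × 8.5 × 4.246²) = 0.251 m²/day.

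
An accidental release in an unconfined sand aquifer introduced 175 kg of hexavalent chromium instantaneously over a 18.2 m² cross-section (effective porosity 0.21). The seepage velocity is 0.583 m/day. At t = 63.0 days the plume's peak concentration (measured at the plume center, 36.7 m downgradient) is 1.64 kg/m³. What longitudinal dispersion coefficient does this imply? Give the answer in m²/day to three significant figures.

At the plume center C_max = M/(n_e·A·√(4πDt)), so D = M²/(4πt·(n_e·A·C_max)²).
n_e·A·C_max = 0.21 × 18.2 × 1.64 = 6.268 kg/m.
D = 175²/(4π × 63.0 × 6.268²) = 0.985 m²/day.

0.985 m²/day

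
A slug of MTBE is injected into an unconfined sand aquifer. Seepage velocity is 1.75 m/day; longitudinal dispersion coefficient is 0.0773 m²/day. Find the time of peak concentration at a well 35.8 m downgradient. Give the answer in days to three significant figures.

20.4 days

For the 1D instantaneous-source solution, setting ∂C/∂t = 0 at fixed x gives v²t² + 2Dt − x² = 0, so t = (√(D² + v²x²) − D)/v².
√(D² + v²x²) = √(0.0773² + 1.75² × 35.8²) = 62.65; v² = 3.0625.
t = (62.65 − 0.0773)/3.0625 = 20.4 days (vs. the pure-advection estimate x/v = 20.5 d).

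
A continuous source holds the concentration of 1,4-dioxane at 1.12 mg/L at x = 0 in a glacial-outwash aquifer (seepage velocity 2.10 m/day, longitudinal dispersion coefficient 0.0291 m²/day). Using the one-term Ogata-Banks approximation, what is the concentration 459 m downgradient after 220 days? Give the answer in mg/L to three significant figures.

0.895 mg/L

For a continuous step input, C/C₀ ≈ ½·erfc((x−vt)/(2√(Dt))).
vt = 2.10 × 220 = 462 m and 2√(Dt) = 2√(0.0291 × 220) = 5.060 m.
Argument (x−vt)/(2√(Dt)) = (459 − 462)/5.060 = -0.5929; ½·erfc(-0.5929) = 0.7991.
C = 1.12 × 0.7991 = 0.895 mg/L.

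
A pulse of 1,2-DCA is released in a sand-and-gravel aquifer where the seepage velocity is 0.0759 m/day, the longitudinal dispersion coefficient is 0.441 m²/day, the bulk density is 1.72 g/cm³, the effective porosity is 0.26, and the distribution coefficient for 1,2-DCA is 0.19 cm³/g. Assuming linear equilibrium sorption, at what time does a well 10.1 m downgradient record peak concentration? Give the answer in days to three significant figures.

174 days

Retardation factor R = 1 + ρ_b·K_d/n = 1 + 1.72 × 0.19/0.26 = 2.257.
Sorption retards both mechanisms: v_R = v/R = 0.03363 m/day, D_R = D/R = 0.1954 m²/day.
Peak time from v_R²t² + 2D_R t − x² = 0: t = (√(D_R² + v_R²x²) − D_R)/v_R².
√(D_R² + v_R²x²) = √(0.1954² + 0.03363² × 10.1²) = 0.3919; v_R² = 0.001131.
t = (0.3919 − 0.1954)/0.001131 = 174 days.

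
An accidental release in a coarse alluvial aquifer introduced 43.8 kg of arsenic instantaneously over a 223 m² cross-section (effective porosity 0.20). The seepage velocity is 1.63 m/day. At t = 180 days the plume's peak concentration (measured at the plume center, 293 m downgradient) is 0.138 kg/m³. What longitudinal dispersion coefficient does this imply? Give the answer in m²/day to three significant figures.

0.0224 m²/day

At the plume center C_max = M/(n_e·A·√(4πDt)), so D = M²/(4πt·(n_e·A·C_max)²).
n_e·A·C_max = 0.20 × 223 × 0.138 = 6.155 kg/m.
D = 43.8²/(4π × 180 × 6.155²) = 0.0224 m²/day.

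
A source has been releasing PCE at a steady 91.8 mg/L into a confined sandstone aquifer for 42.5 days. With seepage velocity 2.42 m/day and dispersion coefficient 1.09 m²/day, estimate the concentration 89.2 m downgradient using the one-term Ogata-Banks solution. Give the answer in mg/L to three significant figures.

For a continuous step input, C/C₀ ≈ ½·erfc((x−vt)/(2√(Dt))).
vt = 2.42 × 42.5 = 102.85 m and 2√(Dt) = 2√(1.09 × 42.5) = 13.61 m.
Argument (x−vt)/(2√(Dt)) = (89.2 − 102.85)/13.61 = -1.003; ½·erfc(-1.003) = 0.9220.
C = 91.8 × 0.9220 = 84.6 mg/L.

84.6 mg/L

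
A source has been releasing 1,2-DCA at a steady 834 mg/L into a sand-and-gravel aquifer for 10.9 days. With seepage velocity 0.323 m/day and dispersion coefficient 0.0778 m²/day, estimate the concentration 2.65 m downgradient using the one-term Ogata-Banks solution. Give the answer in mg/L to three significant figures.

624 mg/L

For a continuous step input, C/C₀ ≈ ½·erfc((x−vt)/(2√(Dt))).
vt = 0.323 × 10.9 = 3.5207 m and 2√(Dt) = 2√(0.0778 × 10.9) = 1.842 m.
Argument (x−vt)/(2√(Dt)) = (2.65 − 3.5207)/1.842 = -0.4727; ½·erfc(-0.4727) = 0.7481.
C = 834 × 0.7481 = 624 mg/L.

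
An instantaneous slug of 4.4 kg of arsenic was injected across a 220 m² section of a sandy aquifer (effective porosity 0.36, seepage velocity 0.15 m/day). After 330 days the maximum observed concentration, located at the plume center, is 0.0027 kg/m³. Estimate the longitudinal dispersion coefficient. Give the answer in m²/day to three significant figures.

0.102 m²/day

At the plume center C_max = M/(n_e·A·√(4πDt)), so D = M²/(4πt·(n_e·A·C_max)²).
n_e·A·C_max = 0.36 × 220 × 0.0027 = 0.2138 kg/m.
D = 4.4²/(4π × 330 × 0.2138²) = 0.102 m²/day.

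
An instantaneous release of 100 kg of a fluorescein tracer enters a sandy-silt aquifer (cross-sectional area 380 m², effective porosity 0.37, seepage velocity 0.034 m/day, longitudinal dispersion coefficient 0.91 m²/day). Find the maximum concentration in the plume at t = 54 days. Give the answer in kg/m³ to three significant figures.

The peak of an instantaneous 1D plume sits at x = vt; there the Gaussian factor is 1 and C_max = M/(n_e·A·√(4πDt)), where n_e·A is the pore area the mass is dissolved in.
√(4πDt) = √(4π × 0.91 × 54) = 24.85 m, so C_max = 100/(0.37 × 380 × 24.85) = 0.0286 kg/m³.

0.0286 kg/m³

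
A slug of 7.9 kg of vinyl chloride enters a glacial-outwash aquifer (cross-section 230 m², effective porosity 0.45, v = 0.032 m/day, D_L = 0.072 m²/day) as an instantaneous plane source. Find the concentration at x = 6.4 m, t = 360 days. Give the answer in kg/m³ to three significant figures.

0.00328 kg/m³

For an instantaneous plane source, C(x,t) = M/(n_e·A·√(4πDt)) · exp(−(x−vt)²/(4Dt)), with n_e·A the pore (flow) area.
Plume center vt = 0.032 × 360 = 11.52 m, so the well at 6.4 m is 5.12 m upgradient of the peak.
√(4πDt) = 18.05 m, giving peak height M/(n_e·A·√(4πDt)) = 7.9/(0.45 × 230 × 18.05) = 0.004229 kg/m³.
(x−vt)²/(4Dt) = (-5.12)²/(4 × 0.072 × 360) = 0.2528; exp(−0.2528) = 0.7766.
C = 0.004229 × 0.7766 = 0.00328 kg/m³.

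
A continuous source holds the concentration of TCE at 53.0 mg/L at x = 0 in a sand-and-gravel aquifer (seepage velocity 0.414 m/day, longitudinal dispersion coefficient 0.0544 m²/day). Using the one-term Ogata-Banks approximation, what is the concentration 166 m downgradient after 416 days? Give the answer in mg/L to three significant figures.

43.6 mg/L

For a continuous step input, C/C₀ ≈ ½·erfc((x−vt)/(2√(Dt))).
vt = 0.414 × 416 = 172.224 m and 2√(Dt) = 2√(0.0544 × 416) = 9.514 m.
Argument (x−vt)/(2√(Dt)) = (166 − 172.224)/9.514 = -0.6542; ½·erfc(-0.6542) = 0.8226.
C = 53.0 × 0.8226 = 43.6 mg/L.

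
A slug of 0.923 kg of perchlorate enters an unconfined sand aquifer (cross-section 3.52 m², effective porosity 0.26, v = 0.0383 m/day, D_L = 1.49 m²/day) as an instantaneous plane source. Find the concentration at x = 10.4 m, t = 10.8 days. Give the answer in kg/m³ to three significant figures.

For an instantaneous plane source, C(x,t) = M/(n_e·A·√(4πDt)) · exp(−(x−vt)²/(4Dt)), with n_e·A the pore (flow) area.
Plume center vt = 0.0383 × 10.8 = 0.41364 m, so the well at 10.4 m is 9.98636 m downgradient of the peak.
√(4πDt) = 14.22 m, giving peak height M/(n_e·A·√(4πDt)) = 0.923/(0.26 × 3.52 × 14.22) = 0.07092 kg/m³.
(x−vt)²/(4Dt) = (9.98636)²/(4 × 1.49 × 10.8) = 1.549; exp(−1.549) = 0.2125.
C = 0.07092 × 0.2125 = 0.0151 kg/m³.

0.0151 kg/m³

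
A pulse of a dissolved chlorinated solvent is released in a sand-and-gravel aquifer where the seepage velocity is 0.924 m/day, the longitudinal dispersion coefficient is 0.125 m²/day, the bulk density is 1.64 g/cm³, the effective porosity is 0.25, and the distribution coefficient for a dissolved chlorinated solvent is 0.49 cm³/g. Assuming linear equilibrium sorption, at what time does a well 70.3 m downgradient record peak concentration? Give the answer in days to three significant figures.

320 days

Retardation factor R = 1 + ρ_b·K_d/n = 1 + 1.64 × 0.49/0.25 = 4.214.
Sorption retards both mechanisms: v_R = v/R = 0.2193 m/day, D_R = D/R = 0.02966 m²/day.
Peak time from v_R²t² + 2D_R t − x² = 0: t = (√(D_R² + v_R²x²) − D_R)/v_R².
√(D_R² + v_R²x²) = √(0.02966² + 0.2193² × 70.3²) = 15.42; v_R² = 0.04809.
t = (15.42 − 0.02966)/0.04809 = 320 days.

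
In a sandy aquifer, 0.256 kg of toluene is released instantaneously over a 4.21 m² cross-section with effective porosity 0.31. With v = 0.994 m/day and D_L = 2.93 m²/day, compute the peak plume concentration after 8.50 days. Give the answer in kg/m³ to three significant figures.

The peak of an instantaneous 1D plume sits at x = vt; there the Gaussian factor is 1 and C_max = M/(n_e·A·√(4πDt)), where n_e·A is the pore area the mass is dissolved in.
√(4πDt) = √(4π × 2.93 × 8.50) = 17.69 m, so C_max = 0.256/(0.31 × 4.21 × 17.69) = 0.0111 kg/m³.

0.0111 kg/m³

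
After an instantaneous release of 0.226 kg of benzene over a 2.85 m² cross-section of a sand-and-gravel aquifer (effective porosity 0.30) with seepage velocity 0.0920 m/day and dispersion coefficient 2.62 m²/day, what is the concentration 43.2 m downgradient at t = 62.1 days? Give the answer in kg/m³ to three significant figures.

0.000675 kg/m³

For an instantaneous plane source, C(x,t) = M/(n_e·A·√(4πDt)) · exp(−(x−vt)²/(4Dt)), with n_e·A the pore (flow) area.
Plume center vt = 0.0920 × 62.1 = 5.7132 m, so the well at 43.2 m is 37.4868 m downgradient of the peak.
√(4πDt) = 45.22 m, giving peak height M/(n_e·A·√(4πDt)) = 0.226/(0.30 × 2.85 × 45.22) = 0.005845 kg/m³.
(x−vt)²/(4Dt) = (37.4868)²/(4 × 2.62 × 62.1) = 2.159; exp(−2.159) = 0.1154.
C = 0.005845 × 0.1154 = 0.000675 kg/m³.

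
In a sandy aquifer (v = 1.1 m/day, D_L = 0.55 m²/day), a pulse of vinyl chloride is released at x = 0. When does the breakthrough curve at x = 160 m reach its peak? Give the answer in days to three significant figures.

For the 1D instantaneous-source solution, setting ∂C/∂t = 0 at fixed x gives v²t² + 2Dt − x² = 0, so t = (√(D² + v²x²) − D)/v².
√(D² + v²x²) = √(0.55² + 1.1² × 160²) = 176.0; v² = 1.21.
t = (176.0 − 0.55)/1.21 = 145 days (vs. the pure-advection estimate x/v = 145 d).

145 days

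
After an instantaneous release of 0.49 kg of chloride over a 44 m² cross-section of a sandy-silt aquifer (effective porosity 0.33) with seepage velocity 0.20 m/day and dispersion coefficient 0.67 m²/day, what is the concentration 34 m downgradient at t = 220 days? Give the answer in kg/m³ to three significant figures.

For an instantaneous plane source, C(x,t) = M/(n_e·A·√(4πDt)) · exp(−(x−vt)²/(4Dt)), with n_e·A the pore (flow) area.
Plume center vt = 0.20 × 220 = 44 m, so the well at 34 m is 10 m upgradient of the peak.
√(4πDt) = 43.04 m, giving peak height M/(n_e·A·√(4πDt)) = 0.49/(0.33 × 44 × 43.04) = 0.0007841 kg/m³.
(x−vt)²/(4Dt) = (-10)²/(4 × 0.67 × 220) = 0.1696; exp(−0.1696) = 0.8440.
C = 0.0007841 × 0.8440 = 0.000662 kg/m³.

0.000662 kg/m³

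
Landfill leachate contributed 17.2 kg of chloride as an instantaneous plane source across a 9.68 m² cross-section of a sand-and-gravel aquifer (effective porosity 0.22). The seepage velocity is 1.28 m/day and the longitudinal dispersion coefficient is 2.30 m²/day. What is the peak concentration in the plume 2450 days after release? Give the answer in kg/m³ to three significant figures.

0.0304 kg/m³

The peak of an instantaneous 1D plume sits at x = vt; there the Gaussian factor is 1 and C_max = M/(n_e·A·√(4πDt)), where n_e·A is the pore area the mass is dissolved in.
√(4πDt) = √(4π × 2.30 × 2450) = 266.1 m, so C_max = 17.2/(0.22 × 9.68 × 266.1) = 0.0304 kg/m³.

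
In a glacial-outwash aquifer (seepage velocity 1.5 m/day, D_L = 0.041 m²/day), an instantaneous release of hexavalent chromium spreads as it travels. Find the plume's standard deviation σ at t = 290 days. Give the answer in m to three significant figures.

Dispersive spreading gives a Gaussian with σ² = 2Dt; advection only shifts the center.
σ = √(2 × 0.041 × 290) = 4.88 m.

4.88 m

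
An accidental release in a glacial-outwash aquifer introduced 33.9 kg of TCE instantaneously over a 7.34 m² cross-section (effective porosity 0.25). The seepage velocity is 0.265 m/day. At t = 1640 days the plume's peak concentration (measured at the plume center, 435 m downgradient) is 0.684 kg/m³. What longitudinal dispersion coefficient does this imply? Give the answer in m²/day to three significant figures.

At the plume center C_max = M/(n_e·A·√(4πDt)), so D = M²/(4πt·(n_e·A·C_max)²).
n_e·A·C_max = 0.25 × 7.34 × 0.684 = 1.255 kg/m.
D = 33.9²/(4π × 1640 × 1.255²) = 0.0354 m²/day.

0.0354 m²/day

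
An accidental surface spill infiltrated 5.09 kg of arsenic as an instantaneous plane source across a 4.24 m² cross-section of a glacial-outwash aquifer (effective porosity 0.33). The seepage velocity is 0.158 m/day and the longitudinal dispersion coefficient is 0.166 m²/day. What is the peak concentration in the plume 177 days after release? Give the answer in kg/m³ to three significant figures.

0.189 kg/m³

The peak of an instantaneous 1D plume sits at x = vt; there the Gaussian factor is 1 and C_max = M/(n_e·A·√(4πDt)), where n_e·A is the pore area the mass is dissolved in.
√(4πDt) = √(4π × 0.166 × 177) = 19.22 m, so C_max = 5.09/(0.33 × 4.24 × 19.22) = 0.189 kg/m³.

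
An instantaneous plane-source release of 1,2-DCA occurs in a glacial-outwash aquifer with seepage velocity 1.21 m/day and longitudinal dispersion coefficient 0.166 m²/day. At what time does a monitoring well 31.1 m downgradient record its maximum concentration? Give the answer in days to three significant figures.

25.6 days

For the 1D instantaneous-source solution, setting ∂C/∂t = 0 at fixed x gives v²t² + 2Dt − x² = 0, so t = (√(D² + v²x²) − D)/v².
√(D² + v²x²) = √(0.166² + 1.21² × 31.1²) = 37.63; v² = 1.4641.
t = (37.63 − 0.166)/1.4641 = 25.6 days (vs. the pure-advection estimate x/v = 25.7 d).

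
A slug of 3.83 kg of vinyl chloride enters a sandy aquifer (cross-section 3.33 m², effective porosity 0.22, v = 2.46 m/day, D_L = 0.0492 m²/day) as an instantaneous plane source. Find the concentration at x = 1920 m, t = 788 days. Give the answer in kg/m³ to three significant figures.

For an instantaneous plane source, C(x,t) = M/(n_e·A·√(4πDt)) · exp(−(x−vt)²/(4Dt)), with n_e·A the pore (flow) area.
Plume center vt = 2.46 × 788 = 1938.48 m, so the well at 1920 m is 18.48 m upgradient of the peak.
√(4πDt) = 22.07 m, giving peak height M/(n_e·A·√(4πDt)) = 3.83/(0.22 × 3.33 × 22.07) = 0.2369 kg/m³.
(x−vt)²/(4Dt) = (-18.48)²/(4 × 0.0492 × 788) = 2.202; exp(−2.202) = 0.1106.
C = 0.2369 × 0.1106 = 0.0262 kg/m³.

0.0262 kg/m³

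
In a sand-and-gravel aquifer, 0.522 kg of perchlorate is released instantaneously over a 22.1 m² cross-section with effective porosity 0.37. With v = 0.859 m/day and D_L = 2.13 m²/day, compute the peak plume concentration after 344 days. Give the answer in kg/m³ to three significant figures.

0.000665 kg/m³

The peak of an instantaneous 1D plume sits at x = vt; there the Gaussian factor is 1 and C_max = M/(n_e·A·√(4πDt)), where n_e·A is the pore area the mass is dissolved in.
√(4πDt) = √(4π × 2.13 × 344) = 95.96 m, so C_max = 0.522/(0.37 × 22.1 × 95.96) = 0.000665 kg/m³.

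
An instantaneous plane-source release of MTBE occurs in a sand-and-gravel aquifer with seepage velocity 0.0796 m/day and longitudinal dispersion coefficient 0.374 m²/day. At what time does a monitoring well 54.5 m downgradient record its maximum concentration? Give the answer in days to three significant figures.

628 days

For the 1D instantaneous-source solution, setting ∂C/∂t = 0 at fixed x gives v²t² + 2Dt − x² = 0, so t = (√(D² + v²x²) − D)/v².
√(D² + v²x²) = √(0.374² + 0.0796² × 54.5²) = 4.354; v² = 0.00633616.
t = (4.354 − 0.374)/0.00633616 = 628 days (vs. the pure-advection estimate x/v = 685 d).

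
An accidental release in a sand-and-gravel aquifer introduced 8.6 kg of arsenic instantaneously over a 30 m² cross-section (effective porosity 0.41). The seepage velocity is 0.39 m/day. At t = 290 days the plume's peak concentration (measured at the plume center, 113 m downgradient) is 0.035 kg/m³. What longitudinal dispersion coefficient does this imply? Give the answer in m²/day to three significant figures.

At the plume center C_max = M/(n_e·A·√(4πDt)), so D = M²/(4πt·(n_e·A·C_max)²).
n_e·A·C_max = 0.41 × 30 × 0.035 = 0.4305 kg/m.
D = 8.6²/(4π × 290 × 0.4305²) = 0.110 m²/day.

0.110 m²/day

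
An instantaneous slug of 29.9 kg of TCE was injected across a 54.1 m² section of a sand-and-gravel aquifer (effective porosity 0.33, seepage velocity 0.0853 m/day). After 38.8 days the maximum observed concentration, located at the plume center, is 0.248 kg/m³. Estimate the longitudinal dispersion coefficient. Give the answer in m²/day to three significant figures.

0.0935 m²/day

At the plume center C_max = M/(n_e·A·√(4πDt)), so D = M²/(4πt·(n_e·A·C_max)²).
n_e·A·C_max = 0.33 × 54.1 × 0.248 = 4.428 kg/m.
D = 29.9²/(4π × 38.8 × 4.428²) = 0.0935 m²/day.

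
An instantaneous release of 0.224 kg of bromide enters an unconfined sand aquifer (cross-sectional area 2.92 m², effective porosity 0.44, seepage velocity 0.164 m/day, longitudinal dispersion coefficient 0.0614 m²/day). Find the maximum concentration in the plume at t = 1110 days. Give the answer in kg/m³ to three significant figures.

The peak of an instantaneous 1D plume sits at x = vt; there the Gaussian factor is 1 and C_max = M/(n_e·A·√(4πDt)), where n_e·A is the pore area the mass is dissolved in.
√(4πDt) = √(4π × 0.0614 × 1110) = 29.27 m, so C_max = 0.224/(0.44 × 2.92 × 29.27) = 0.00596 kg/m³.

0.00596 kg/m³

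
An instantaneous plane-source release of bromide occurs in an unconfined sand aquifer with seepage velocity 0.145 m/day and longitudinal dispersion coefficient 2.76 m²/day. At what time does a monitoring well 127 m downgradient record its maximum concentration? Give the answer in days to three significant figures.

For the 1D instantaneous-source solution, setting ∂C/∂t = 0 at fixed x gives v²t² + 2Dt − x² = 0, so t = (√(D² + v²x²) − D)/v².
√(D² + v²x²) = √(2.76² + 0.145² × 127²) = 18.62; v² = 0.021025.
t = (18.62 − 2.76)/0.021025 = 754 days (vs. the pure-advection estimate x/v = 876 d).

754 days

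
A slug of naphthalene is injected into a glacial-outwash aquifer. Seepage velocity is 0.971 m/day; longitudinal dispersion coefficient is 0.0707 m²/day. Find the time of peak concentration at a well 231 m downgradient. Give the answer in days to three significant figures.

238 days

For the 1D instantaneous-source solution, setting ∂C/∂t = 0 at fixed x gives v²t² + 2Dt − x² = 0, so t = (√(D² + v²x²) − D)/v².
√(D² + v²x²) = √(0.0707² + 0.971² × 231²) = 224.3; v² = 0.942841.
t = (224.3 − 0.0707)/0.942841 = 238 days (vs. the pure-advection estimate x/v = 238 d).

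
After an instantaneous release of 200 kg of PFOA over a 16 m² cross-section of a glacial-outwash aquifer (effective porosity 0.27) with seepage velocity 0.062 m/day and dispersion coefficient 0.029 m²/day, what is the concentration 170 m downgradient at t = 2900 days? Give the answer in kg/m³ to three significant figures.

1.07 kg/m³

For an instantaneous plane source, C(x,t) = M/(n_e·A·√(4πDt)) · exp(−(x−vt)²/(4Dt)), with n_e·A the pore (flow) area.
Plume center vt = 0.062 × 2900 = 179.8 m, so the well at 170 m is 9.8 m upgradient of the peak.
√(4πDt) = 32.51 m, giving peak height M/(n_e·A·√(4πDt)) = 200/(0.27 × 16 × 32.51) = 1.424 kg/m³.
(x−vt)²/(4Dt) = (-9.8)²/(4 × 0.029 × 2900) = 0.2855; exp(−0.2855) = 0.7516.
C = 1.424 × 0.7516 = 1.07 kg/m³.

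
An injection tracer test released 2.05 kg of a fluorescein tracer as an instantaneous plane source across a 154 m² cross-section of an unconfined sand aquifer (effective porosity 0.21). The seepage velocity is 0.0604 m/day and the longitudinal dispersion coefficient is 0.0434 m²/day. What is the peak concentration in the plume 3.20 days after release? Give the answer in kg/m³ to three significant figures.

The peak of an instantaneous 1D plume sits at x = vt; there the Gaussian factor is 1 and C_max = M/(n_e·A·√(4πDt)), where n_e·A is the pore area the mass is dissolved in.
√(4πDt) = √(4π × 0.0434 × 3.20) = 1.321 m, so C_max = 2.05/(0.21 × 154 × 1.321) = 0.0480 kg/m³.

0.0480 kg/m³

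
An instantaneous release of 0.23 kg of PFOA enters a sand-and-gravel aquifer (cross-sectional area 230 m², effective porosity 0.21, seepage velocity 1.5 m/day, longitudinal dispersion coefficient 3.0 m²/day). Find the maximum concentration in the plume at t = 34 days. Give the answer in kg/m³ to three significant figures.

0.000133 kg/m³

The peak of an instantaneous 1D plume sits at x = vt; there the Gaussian factor is 1 and C_max = M/(n_e·A·√(4πDt)), where n_e·A is the pore area the mass is dissolved in.
√(4πDt) = √(4π × 3.0 × 34) = 35.80 m, so C_max = 0.23/(0.21 × 230 × 35.80) = 0.000133 kg/m³.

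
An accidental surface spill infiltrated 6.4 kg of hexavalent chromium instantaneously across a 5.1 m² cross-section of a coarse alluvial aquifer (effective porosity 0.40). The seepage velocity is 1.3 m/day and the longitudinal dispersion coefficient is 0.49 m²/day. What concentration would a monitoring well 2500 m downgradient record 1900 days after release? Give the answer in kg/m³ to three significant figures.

For an instantaneous plane source, C(x,t) = M/(n_e·A·√(4πDt)) · exp(−(x−vt)²/(4Dt)), with n_e·A the pore (flow) area.
Plume center vt = 1.3 × 1900 = 2470 m, so the well at 2500 m is 30 m downgradient of the peak.
√(4πDt) = 108.2 m, giving peak height M/(n_e·A·√(4πDt)) = 6.4/(0.40 × 5.1 × 108.2) = 0.02899 kg/m³.
(x−vt)²/(4Dt) = (30)²/(4 × 0.49 × 1900) = 0.2417; exp(−0.2417) = 0.7853.
C = 0.02899 × 0.7853 = 0.0228 kg/m³.

0.0228 kg/m³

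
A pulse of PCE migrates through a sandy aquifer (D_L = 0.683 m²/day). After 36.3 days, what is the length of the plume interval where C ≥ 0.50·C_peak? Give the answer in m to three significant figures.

16.6 m

The plume is Gaussian with σ = √(2Dt) = √(2 × 0.683 × 36.3) = 7.042 m.
C/C_peak = exp(−Δx²/(2σ²)) = 0.50 ⇒ Δx = σ·√(−2 ln 0.50) = 7.042 × 1.177 = 8.288 m.
Width = 2Δx = 16.6 m.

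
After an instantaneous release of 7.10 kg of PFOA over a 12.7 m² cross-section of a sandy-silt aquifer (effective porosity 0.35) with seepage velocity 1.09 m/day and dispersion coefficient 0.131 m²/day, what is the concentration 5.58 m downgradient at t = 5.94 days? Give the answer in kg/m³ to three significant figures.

0.395 kg/m³

For an instantaneous plane source, C(x,t) = M/(n_e·A·√(4πDt)) · exp(−(x−vt)²/(4Dt)), with n_e·A the pore (flow) area.
Plume center vt = 1.09 × 5.94 = 6.4746 m, so the well at 5.58 m is 0.8946 m upgradient of the peak.
√(4πDt) = 3.127 m, giving peak height M/(n_e·A·√(4πDt)) = 7.10/(0.35 × 12.7 × 3.127) = 0.5108 kg/m³.
(x−vt)²/(4Dt) = (-0.8946)²/(4 × 0.131 × 5.94) = 0.2571; exp(−0.2571) = 0.7733.
C = 0.5108 × 0.7733 = 0.395 kg/m³.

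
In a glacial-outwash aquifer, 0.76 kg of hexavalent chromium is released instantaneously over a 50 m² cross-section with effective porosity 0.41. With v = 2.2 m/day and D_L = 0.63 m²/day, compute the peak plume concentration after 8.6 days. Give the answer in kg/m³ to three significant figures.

0.00449 kg/m³

The peak of an instantaneous 1D plume sits at x = vt; there the Gaussian factor is 1 and C_max = M/(n_e·A·√(4πDt)), where n_e·A is the pore area the mass is dissolved in.
√(4πDt) = √(4π × 0.63 × 8.6) = 8.251 m, so C_max = 0.76/(0.41 × 50 × 8.251) = 0.00449 kg/m³.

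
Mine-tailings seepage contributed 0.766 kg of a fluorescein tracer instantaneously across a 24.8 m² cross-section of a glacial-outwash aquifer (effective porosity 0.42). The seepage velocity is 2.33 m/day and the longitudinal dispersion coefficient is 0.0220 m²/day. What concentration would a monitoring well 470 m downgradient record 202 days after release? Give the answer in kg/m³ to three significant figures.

For an instantaneous plane source, C(x,t) = M/(n_e·A·√(4πDt)) · exp(−(x−vt)²/(4Dt)), with n_e·A the pore (flow) area.
Plume center vt = 2.33 × 202 = 470.66 m, so the well at 470 m is 0.66 m upgradient of the peak.
√(4πDt) = 7.473 m, giving peak height M/(n_e·A·√(4πDt)) = 0.766/(0.42 × 24.8 × 7.473) = 0.009841 kg/m³.
(x−vt)²/(4Dt) = (-0.66)²/(4 × 0.0220 × 202) = 0.02450; exp(−0.02450) = 0.9758.
C = 0.009841 × 0.9758 = 0.00960 kg/m³.

0.00960 kg/m³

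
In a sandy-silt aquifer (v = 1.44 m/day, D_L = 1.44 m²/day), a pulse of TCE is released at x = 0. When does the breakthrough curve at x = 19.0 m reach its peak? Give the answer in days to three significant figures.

12.5 days

For the 1D instantaneous-source solution, setting ∂C/∂t = 0 at fixed x gives v²t² + 2Dt − x² = 0, so t = (√(D² + v²x²) − D)/v².
√(D² + v²x²) = √(1.44² + 1.44² × 19.0²) = 27.40; v² = 2.0736.
t = (27.40 − 1.44)/2.0736 = 12.5 days (vs. the pure-advection estimate x/v = 13.2 d).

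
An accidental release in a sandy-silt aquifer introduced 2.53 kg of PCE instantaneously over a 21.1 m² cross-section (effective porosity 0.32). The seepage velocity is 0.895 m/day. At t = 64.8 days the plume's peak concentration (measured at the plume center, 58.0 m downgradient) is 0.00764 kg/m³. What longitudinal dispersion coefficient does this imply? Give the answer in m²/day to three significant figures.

2.95 m²/day

At the plume center C_max = M/(n_e·A·√(4πDt)), so D = M²/(4πt·(n_e·A·C_max)²).
n_e·A·C_max = 0.32 × 21.1 × 0.00764 = 0.05159 kg/m.
D = 2.53²/(4π × 64.8 × 0.05159²) = 2.95 m²/day.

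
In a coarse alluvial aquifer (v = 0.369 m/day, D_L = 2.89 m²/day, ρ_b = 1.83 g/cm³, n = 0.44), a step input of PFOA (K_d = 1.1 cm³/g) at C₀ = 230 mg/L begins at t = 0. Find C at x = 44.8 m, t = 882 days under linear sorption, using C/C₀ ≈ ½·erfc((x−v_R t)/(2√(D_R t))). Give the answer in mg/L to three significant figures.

155 mg/L

Retardation factor R = 1 + ρ_b·K_d/n = 1 + 1.83 × 1.1/0.44 = 5.575.
Sorption retards both mechanisms: v_R = v/R = 0.06619 m/day, D_R = D/R = 0.5184 m²/day.
v_R·t = 0.06619 × 882 = 58.37958 m; 2√(D_R t) = 42.77 m; argument = (44.8 − 58.37958)/42.77 = -0.3175.
C = C₀ × ½·erfc(-0.3175) = 230 × 0.6733 = 155 mg/L.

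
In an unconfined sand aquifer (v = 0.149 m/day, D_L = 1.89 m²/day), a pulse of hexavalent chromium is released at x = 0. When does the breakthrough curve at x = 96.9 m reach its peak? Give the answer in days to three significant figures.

571 days

For the 1D instantaneous-source solution, setting ∂C/∂t = 0 at fixed x gives v²t² + 2Dt − x² = 0, so t = (√(D² + v²x²) − D)/v².
√(D² + v²x²) = √(1.89² + 0.149² × 96.9²) = 14.56; v² = 0.022201.
t = (14.56 − 1.89)/0.022201 = 571 days (vs. the pure-advection estimate x/v = 650 d).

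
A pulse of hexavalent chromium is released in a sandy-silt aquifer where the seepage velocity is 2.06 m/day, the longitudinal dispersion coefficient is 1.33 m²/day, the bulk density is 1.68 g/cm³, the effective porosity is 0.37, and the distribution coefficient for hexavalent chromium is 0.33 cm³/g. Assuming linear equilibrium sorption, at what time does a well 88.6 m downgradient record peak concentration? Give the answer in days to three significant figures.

107 days

Retardation factor R = 1 + ρ_b·K_d/n = 1 + 1.68 × 0.33/0.37 = 2.498.
Sorption retards both mechanisms: v_R = v/R = 0.8247 m/day, D_R = D/R = 0.5324 m²/day.
Peak time from v_R²t² + 2D_R t − x² = 0: t = (√(D_R² + v_R²x²) − D_R)/v_R².
√(D_R² + v_R²x²) = √(0.5324² + 0.8247² × 88.6²) = 73.07; v_R² = 0.6801.
t = (73.07 − 0.5324)/0.6801 = 107 days.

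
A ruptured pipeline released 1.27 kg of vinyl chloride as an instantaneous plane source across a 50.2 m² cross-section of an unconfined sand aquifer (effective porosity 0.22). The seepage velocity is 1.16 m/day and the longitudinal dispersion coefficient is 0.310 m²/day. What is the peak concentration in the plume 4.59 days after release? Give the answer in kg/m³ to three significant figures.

The peak of an instantaneous 1D plume sits at x = vt; there the Gaussian factor is 1 and C_max = M/(n_e·A·√(4πDt)), where n_e·A is the pore area the mass is dissolved in.
√(4πDt) = √(4π × 0.310 × 4.59) = 4.229 m, so C_max = 1.27/(0.22 × 50.2 × 4.229) = 0.0272 kg/m³.

0.0272 kg/m³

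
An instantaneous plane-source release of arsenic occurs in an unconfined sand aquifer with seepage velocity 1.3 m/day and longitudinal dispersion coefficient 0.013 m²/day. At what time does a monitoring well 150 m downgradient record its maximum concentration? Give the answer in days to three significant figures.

115 days

For the 1D instantaneous-source solution, setting ∂C/∂t = 0 at fixed x gives v²t² + 2Dt − x² = 0, so t = (√(D² + v²x²) − D)/v².
√(D² + v²x²) = √(0.013² + 1.3² × 150²) = 195.0; v² = 1.69.
t = (195.0 − 0.013)/1.69 = 115 days (vs. the pure-advection estimate x/v = 115 d).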